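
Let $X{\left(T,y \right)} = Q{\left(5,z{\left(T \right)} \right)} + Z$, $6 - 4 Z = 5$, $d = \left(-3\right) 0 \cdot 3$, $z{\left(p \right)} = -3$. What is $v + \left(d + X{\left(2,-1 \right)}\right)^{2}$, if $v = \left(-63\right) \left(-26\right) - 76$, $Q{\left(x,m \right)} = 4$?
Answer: $\frac{25281}{16} \approx 1580.1$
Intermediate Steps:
$d = 0$ ($d = 0 \cdot 3 = 0$)
$Z = \frac{1}{4}$ ($Z = \frac{3}{2} - \frac{5}{4} = \frac{1}{4} \approx 0.25$)
$v = 1562$ ($v = 1638 - 76 = 1562$)
$X{\left(T,y \right)} = \frac{17}{4}$ ($X{\left(T,y \right)} = 4 + \frac{1}{4} = \frac{17}{4}$)
$v + \left(d + X{\left(2,-1 \right)}\right)^{2} = 1562 + \left(0 + \frac{17}{4}\right)^{2} = 1562 + \left(\frac{17}{4}\right)^{2} = 1562 + \frac{289}{16} = \frac{25281}{16}$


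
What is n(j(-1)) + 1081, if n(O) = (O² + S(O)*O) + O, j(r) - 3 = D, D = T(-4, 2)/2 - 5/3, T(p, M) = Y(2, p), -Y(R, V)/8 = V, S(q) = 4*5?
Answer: 15709/9 ≈ 1745.4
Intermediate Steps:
S(q) = 20
Y(R, V) = -8*V
T(p, M) = -8*p
D = 43/3 (D = -8*(-4)/2 - 5/3 = 32*(½) - 5*⅓ = 16 - 5/3 = 43/3 ≈ 14.333)
j(r) = 52/3 (j(r) = 3 + 43/3 = 52/3)
n(O) = O² + 21*O (n(O) = (O² + 20*O) + O = O² + 21*O)
n(j(-1)) + 1081 = 52*(21 + 52/3)/3 + 1081 = (52/3)*(115/3) + 1081 = 5980/9 + 1081 = 15709/9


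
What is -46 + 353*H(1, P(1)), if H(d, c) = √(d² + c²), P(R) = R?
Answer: -46 + 353*√2 ≈ 453.22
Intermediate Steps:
H(d, c) = √(c² + d²)
-46 + 353*H(1, P(1)) = -46 + 353*√(1² + 1²) = -46 + 353*√(1 + 1) = -46 + 353*√2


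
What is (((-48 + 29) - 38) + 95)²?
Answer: 1444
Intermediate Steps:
(((-48 + 29) - 38) + 95)² = ((-19 - 38) + 95)² = (-57 + 95)² = 38² = 1444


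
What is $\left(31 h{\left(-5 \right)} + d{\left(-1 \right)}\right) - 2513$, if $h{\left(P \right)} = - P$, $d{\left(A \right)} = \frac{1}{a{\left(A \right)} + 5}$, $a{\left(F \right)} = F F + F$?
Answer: $- \frac{11789}{5} \approx -2357.8$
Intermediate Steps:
$a{\left(F \right)} = F + F^{2}$ ($a{\left(F \right)} = F^{2} + F = F + F^{2}$)
$d{\left(A \right)} = \frac{1}{5 + A \left(1 + A\right)}$ ($d{\left(A \right)} = \frac{1}{A \left(1 + A\right) + 5} = \frac{1}{5 + A \left(1 + A\right)}$)
$\left(31 h{\left(-5 \right)} + d{\left(-1 \right)}\right) - 2513 = \left(31 \left(\left(-1\right) \left(-5\right)\right) + \frac{1}{5 - \left(1 - 1\right)}\right) - 2513 = \left(31 \cdot 5 + \frac{1}{5 - 0}\right) - 2513 = \left(155 + \frac{1}{5 + 0}\right) - 2513 = \left(155 + \frac{1}{5}\right) - 2513 = \frac{776}{5} - 2513 = - \frac{11789}{5}$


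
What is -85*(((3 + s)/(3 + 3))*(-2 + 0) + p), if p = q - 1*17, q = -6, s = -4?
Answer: 5780/3 ≈ 1926.7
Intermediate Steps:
p = -23 (p = -6 - 1*17 = -6 - 17 = -23)
-85*(((3 + s)/(3 + 3))*(-2 + 0) + p) = -85*(((3 - 4)/(3 + 3))*(-2 + 0) - 23) = -85*(-1/6*(-2) - 23) = -85*(-1*⅙*(-2) - 23) = -85*(-⅙*(-2) - 23) = -85*(⅓ - 23) = -85*(-68/3) = 5780/3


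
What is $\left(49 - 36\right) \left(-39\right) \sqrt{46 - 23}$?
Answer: $- 507 \sqrt{23} \approx -2431.5$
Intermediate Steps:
$\left(49 - 36\right) \left(-39\right) \sqrt{46 - 23} = \left(49 - 36\right) \left(-39\right) \sqrt{23} = 13 \left(-39\right) \sqrt{23} = - 507 \sqrt{23}$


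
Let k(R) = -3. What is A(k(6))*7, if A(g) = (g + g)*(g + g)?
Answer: 252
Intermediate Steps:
A(g) = 4*g² (A(g) = (2*g)*(2*g) = 4*g²)
A(k(6))*7 = (4*(-3)²)*7 = (4*9)*7 = 36*7 = 252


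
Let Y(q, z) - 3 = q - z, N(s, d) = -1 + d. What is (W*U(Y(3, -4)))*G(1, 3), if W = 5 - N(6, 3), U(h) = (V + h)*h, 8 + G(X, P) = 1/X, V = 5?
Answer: -3150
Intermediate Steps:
Y(q, z) = 3 + q - z (Y(q, z) = 3 + (q - z) = 3 + q - z)
G(X, P) = -8 + 1/X
U(h) = h*(5 + h) (U(h) = (5 + h)*h = h*(5 + h))
W = 3 (W = 5 - (-1 + 3) = 5 - 1*2 = 5 - 2 = 3)
(W*U(Y(3, -4)))*G(1, 3) = (3*((3 + 3 - 1*(-4))*(5 + (3 + 3 - 1*(-4)))))*(-8 + 1/1) = (3*((3 + 3 + 4)*(5 + (3 + 3 + 4))))*(-8 + 1) = (3*(10*(5 + 10)))*(-7) = (3*(10*15))*(-7) = (3*150)*(-7) = 450*(-7) = -3150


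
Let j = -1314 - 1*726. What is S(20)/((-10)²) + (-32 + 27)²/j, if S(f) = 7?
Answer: 589/10200 ≈ 0.057745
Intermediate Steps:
j = -2040 (j = -1314 - 726 = -2040)
S(20)/((-10)²) + (-32 + 27)²/j = 7/((-10)²) + (-32 + 27)²/(-2040) = 7/100 + (-5)²*(-1/2040) = 7*(1/100) + 25*(-1/2040) = 7/100 - 5/408 = 589/10200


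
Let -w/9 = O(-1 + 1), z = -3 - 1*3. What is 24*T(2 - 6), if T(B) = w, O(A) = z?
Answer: 1296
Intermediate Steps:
z = -6 (z = -3 - 3 = -6)
O(A) = -6
w = 54 (w = -9*(-6) = 54)
T(B) = 54
24*T(2 - 6) = 24*54 = 1296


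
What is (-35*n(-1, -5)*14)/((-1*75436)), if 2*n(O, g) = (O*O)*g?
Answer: -1225/75436 ≈ -0.016239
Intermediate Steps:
n(O, g) = g*O²/2 (n(O, g) = ((O*O)*g)/2 = (O²*g)/2 = (g*O²)/2 = g*O²/2)
(-35*n(-1, -5)*14)/((-1*75436)) = (-35*(-5)*(-1)²/2*14)/((-1*75436)) = (-35*(-5)/2*14)/(-75436) = (-35*(-5/2)*14)*(-1/75436) = ((175/2)*14)*(-1/75436) = 1225*(-1/75436) = -1225/75436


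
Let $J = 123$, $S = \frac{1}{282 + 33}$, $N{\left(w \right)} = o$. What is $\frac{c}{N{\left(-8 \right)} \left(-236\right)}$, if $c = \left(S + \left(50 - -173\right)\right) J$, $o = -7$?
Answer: $\frac{1440043}{86730} \approx 16.604$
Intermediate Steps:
$N{\left(w \right)} = -7$
$S = \frac{1}{315} \approx 0.0031746$
$c = \frac{2880086}{105}$ ($c = \left(\frac{1}{315} + \left(50 - -173\right)\right) 123 = \left(\frac{1}{315} + \left(50 + 173\right)\right) 123 = \left(\frac{1}{315} + 223\right) 123 = \frac{70246}{315} \cdot 123 = \frac{2880086}{105} \approx 27429.0$)
$\frac{c}{N{\left(-8 \right)} \left(-236\right)} = \frac{2880086}{105 \left(\left(-7\right) \left(-236\right)\right)} = \frac{2880086}{105 \cdot 1652} = \frac{2880086}{105} \cdot \frac{1}{1652} = \frac{1440043}{86730}$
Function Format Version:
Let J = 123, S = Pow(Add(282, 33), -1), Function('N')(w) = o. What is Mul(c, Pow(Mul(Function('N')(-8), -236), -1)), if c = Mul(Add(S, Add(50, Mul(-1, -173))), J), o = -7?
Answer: Rational(1440043, 86730) ≈ 16.604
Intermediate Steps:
Function('N')(w) = -7
S = Rational(1, 315) (S = Pow(315, -1) = Rational(1, 315) ≈ 0.0031746)
c = Rational(2880086, 105) (c = Mul(Add(Rational(1, 315), Add(50, Mul(-1, -173))), 123) = Mul(Add(Rational(1, 315), Add(50, 173)), 123) = Mul(Add(Rational(1, 315), 223), 123) = Mul(Rational(70246, 315), 123) = Rational(2880086, 105) ≈ 27429.)
Mul(c, Pow(Mul(Function('N')(-8), -236), -1)) = Mul(Rational(2880086, 105), Pow(Mul(-7, -236), -1)) = Mul(Rational(2880086, 105), Pow(1652, -1)) = Mul(Rational(2880086, 105), Rational(1, 1652)) = Rational(1440043, 86730)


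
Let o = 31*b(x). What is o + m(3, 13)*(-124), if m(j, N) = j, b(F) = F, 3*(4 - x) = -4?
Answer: -620/3 ≈ -206.67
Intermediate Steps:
x = 16/3 (x = 4 - ⅓*(-4) = 4 + 4/3 = 16/3 ≈ 5.3333)
o = 496/3 (o = 31*(16/3) = 496/3 ≈ 165.33)
o + m(3, 13)*(-124) = 496/3 + 3*(-124) = 496/3 - 372 = -620/3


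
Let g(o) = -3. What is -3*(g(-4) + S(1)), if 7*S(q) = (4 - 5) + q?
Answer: 9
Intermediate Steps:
S(q) = -⅐ + q/7 (S(q) = ((4 - 5) + q)/7 = (-1 + q)/7 = -⅐ + q/7)
-3*(g(-4) + S(1)) = -3*(-3 + (-⅐ + (⅐)*1)) = -3*(-3 + (-⅐ + ⅐)) = -3*(-3 + 0) = -3*(-3) = 9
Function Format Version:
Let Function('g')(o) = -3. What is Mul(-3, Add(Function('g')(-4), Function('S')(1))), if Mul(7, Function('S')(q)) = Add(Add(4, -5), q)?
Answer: 9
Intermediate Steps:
Function('S')(q) = Add(Rational(-1, 7), Mul(Rational(1, 7), q)) (Function('S')(q) = Mul(Rational(1, 7), Add(Add(4, -5), q)) = Mul(Rational(1, 7), Add(-1, q)) = Add(Rational(-1, 7), Mul(Rational(1, 7), q)))
Mul(-3, Add(Function('g')(-4), Function('S')(1))) = Mul(-3, Add(-3, Add(Rational(-1, 7), Mul(Rational(1, 7), 1)))) = Mul(-3, Add(-3, Add(Rational(-1, 7), Rational(1, 7)))) = Mul(-3, Add(-3, 0)) = Mul(-3, -3) = 9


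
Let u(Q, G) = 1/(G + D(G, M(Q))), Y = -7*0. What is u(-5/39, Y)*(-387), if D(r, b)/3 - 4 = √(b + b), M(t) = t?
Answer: -10062/317 + 129*I*√390/634 ≈ -31.741 + 4.0182*I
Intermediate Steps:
D(r, b) = 12 + 3*√2*√b (D(r, b) = 12 + 3*√(b + b) = 12 + 3*√(2*b) = 12 + 3*(√2*√b) = 12 + 3*√2*√b)
Y = 0
u(Q, G) = 1/(12 + G + 3*√2*√Q) (u(Q, G) = 1/(G + (12 + 3*√2*√Q)) = 1/(12 + G + 3*√2*√Q))
u(-5/39, Y)*(-387) = -387/(12 + 0 + 3*√2*√(-5/39)) = -387/(12 + 0 + 3*√2*(I*√195/39)) = -387/(12 + 0 + I*√390/13) = -387/(12 + I*√390/13)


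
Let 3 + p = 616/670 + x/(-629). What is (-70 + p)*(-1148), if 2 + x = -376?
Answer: 17290984284/210715 ≈ 82059.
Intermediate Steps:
x = -378 (x = -2 - 376 = -378)
p = -311783/210715 (p = -3 + (616/670 - 378/(-629)) = -3 + (616*(1/670) - 378*(-1/629)) = -3 + (308/335 + 378/629) = -3 + 320362/210715 = -311783/210715 ≈ -1.4796)
(-70 + p)*(-1148) = (-70 - 311783/210715)*(-1148) = -15061833/210715*(-1148) = 17290984284/210715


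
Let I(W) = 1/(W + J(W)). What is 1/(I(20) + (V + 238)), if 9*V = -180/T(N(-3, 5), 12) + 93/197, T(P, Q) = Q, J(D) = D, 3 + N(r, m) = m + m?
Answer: 7880/1862917 ≈ 0.0042299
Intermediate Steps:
N(r, m) = -3 + 2*m (N(r, m) = -3 + (m + m) = -3 + 2*m)
V = -318/197 (V = (-180/12 + 93/197)/9 = (-180*1/12 + 93*(1/197))/9 = (-15 + 93/197)/9 = (1/9)*(-2862/197) = -318/197 ≈ -1.6142)
I(W) = 1/(2*W) (I(W) = 1/(W + W) = 1/(2*W))
1/(I(20) + (V + 238)) = 1/((1/2)/20 + (-318/197 + 238)) = 1/((1/2)*(1/20) + 46568/197) = 1/(1/40 + 46568/197) = 1/(1862917/7880) = 7880/1862917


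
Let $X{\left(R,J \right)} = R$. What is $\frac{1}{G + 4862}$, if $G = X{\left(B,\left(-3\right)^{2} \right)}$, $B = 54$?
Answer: $\frac{1}{4916} \approx 0.00020342$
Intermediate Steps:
$G = 54$
$\frac{1}{G + 4862} = \frac{1}{54 + 4862} = \frac{1}{4916}$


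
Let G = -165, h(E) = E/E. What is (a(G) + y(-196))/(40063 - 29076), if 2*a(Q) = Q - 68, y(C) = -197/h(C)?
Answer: -627/21974 ≈ -0.028534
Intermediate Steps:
h(E) = 1
y(C) = -197 (y(C) = -197/1 = -197*1 = -197)
a(Q) = -34 + Q/2 (a(Q) = (Q - 68)/2 = (-68 + Q)/2 = -34 + Q/2)
(a(G) + y(-196))/(40063 - 29076) = ((-34 + (1/2)*(-165)) - 197)/(40063 - 29076) = ((-34 - 165/2) - 197)/10987 = (-233/2 - 197)*(1/10987) = -627/2*1/10987 = -627/21974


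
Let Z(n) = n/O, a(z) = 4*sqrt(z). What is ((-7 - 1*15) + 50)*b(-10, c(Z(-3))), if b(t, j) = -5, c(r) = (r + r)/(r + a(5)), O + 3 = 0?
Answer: -140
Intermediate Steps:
O = -3 (O = -3 + 0 = -3)
Z(n) = -n/3 (Z(n) = n/(-3) = n*(-1/3) = -n/3)
c(r) = 2*r/(r + 4*sqrt(5)) (c(r) = (r + r)/(r + 4*sqrt(5)) = (2*r)/(r + 4*sqrt(5)) = 2*r/(r + 4*sqrt(5)))
((-7 - 1*15) + 50)*b(-10, c(Z(-3))) = ((-7 - 1*15) + 50)*(-5) = ((-7 - 15) + 50)*(-5) = (-22 + 50)*(-5) = 28*(-5) = -140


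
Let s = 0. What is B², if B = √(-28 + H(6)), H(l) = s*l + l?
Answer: -22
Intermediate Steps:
H(l) = l (H(l) = 0*l + l = 0 + l = l)
B = I*√22 (B = √(-28 + 6) = √(-22) = I*√22 ≈ 4.6904*I)
B² = (I*√22)² = -22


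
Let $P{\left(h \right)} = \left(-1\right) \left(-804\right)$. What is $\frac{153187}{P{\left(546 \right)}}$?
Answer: $\frac{153187}{804} \approx 190.53$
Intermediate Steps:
$P{\left(h \right)} = 804$
$\frac{153187}{P{\left(546 \right)}} = \frac{153187}{804}$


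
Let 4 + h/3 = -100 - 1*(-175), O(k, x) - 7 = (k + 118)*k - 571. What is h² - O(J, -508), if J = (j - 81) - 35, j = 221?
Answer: 22518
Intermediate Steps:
J = 105 (J = (221 - 81) - 35 = 140 - 35 = 105)
O(k, x) = -564 + k*(118 + k) (O(k, x) = 7 + ((k + 118)*k - 571) = 7 + ((118 + k)*k - 571) = 7 + (k*(118 + k) - 571) = 7 + (-571 + k*(118 + k)) = -564 + k*(118 + k))
h = 213 (h = -12 + 3*(-100 - 1*(-175)) = -12 + 3*(-100 + 175) = -12 + 3*75 = -12 + 225 = 213)
h² - O(J, -508) = 213² - (-564 + 105² + 118*105) = 45369 - (-564 + 11025 + 12390) = 45369 - 1*22851 = 45369 - 22851 = 22518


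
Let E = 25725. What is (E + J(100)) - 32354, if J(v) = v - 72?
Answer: -6601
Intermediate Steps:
J(v) = -72 + v
(E + J(100)) - 32354 = (25725 + (-72 + 100)) - 32354 = (25725 + 28) - 32354 = 25753 - 32354 = -6601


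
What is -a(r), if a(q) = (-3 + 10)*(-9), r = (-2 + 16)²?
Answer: 63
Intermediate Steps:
r = 196 (r = 14² = 196)
a(q) = -63 (a(q) = 7*(-9) = -63)
-a(r) = -1*(-63) = 63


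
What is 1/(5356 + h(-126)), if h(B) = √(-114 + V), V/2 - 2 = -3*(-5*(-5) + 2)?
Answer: 1339/7171752 - I*√17/7171752 ≈ 0.0001867 - 5.7491e-7*I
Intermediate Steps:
V = -158 (V = 4 + 2*(-3*(-5*(-5) + 2)) = 4 + 2*(-3*(25 + 2)) = 4 + 2*(-3*27) = 4 + 2*(-81) = 4 - 162 = -158)
h(B) = 4*I*√17 (h(B) = √(-114 - 158) = √(-272) = 4*I*√17)
1/(5356 + h(-126)) = 1/(5356 + 4*I*√17)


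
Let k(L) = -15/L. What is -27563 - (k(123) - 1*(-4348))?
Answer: -1308346/41 ≈ -31911.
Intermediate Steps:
-27563 - (k(123) - 1*(-4348)) = -27563 - (-15/123 - 1*(-4348)) = -27563 - (-15*1/123 + 4348) = -27563 - (-5/41 + 4348) = -27563 - 1*178263/41 = -27563 - 178263/41 = -1308346/41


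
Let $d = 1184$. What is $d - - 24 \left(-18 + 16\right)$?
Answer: $1136$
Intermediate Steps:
$d - - 24 \left(-18 + 16\right) = 1184 - - 24 \left(-18 + 16\right) = 1184 - \left(-24\right) \left(-2\right) = 1184 - 48 = 1136$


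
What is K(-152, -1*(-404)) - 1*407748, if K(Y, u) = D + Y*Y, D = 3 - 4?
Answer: -384645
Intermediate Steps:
D = -1
K(Y, u) = -1 + Y² (K(Y, u) = -1 + Y*Y = -1 + Y²)
K(-152, -1*(-404)) - 1*407748 = (-1 + (-152)²) - 1*407748 = (-1 + 23104) - 407748 = 23103 - 407748 = -384645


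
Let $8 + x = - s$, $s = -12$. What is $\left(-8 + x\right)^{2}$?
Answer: $16$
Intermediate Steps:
$x = 4$ ($x = -8 - -12 = -8 + 12 = 4$)
$\left(-8 + x\right)^{2} = \left(-8 + 4\right)^{2} = \left(-4\right)^{2} = 16$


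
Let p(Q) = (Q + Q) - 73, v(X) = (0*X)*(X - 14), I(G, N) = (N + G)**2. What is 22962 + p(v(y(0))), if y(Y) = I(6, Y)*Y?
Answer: 22889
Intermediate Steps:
I(G, N) = (G + N)**2
y(Y) = Y*(6 + Y)**2 (y(Y) = (6 + Y)**2*Y = Y*(6 + Y)**2)
v(X) = 0 (v(X) = 0*(-14 + X) = 0)
p(Q) = -73 + 2*Q (p(Q) = 2*Q - 73 = -73 + 2*Q)
22962 + p(v(y(0))) = 22962 + (-73 + 2*0) = 22962 + (-73 + 0) = 22962 - 73 = 22889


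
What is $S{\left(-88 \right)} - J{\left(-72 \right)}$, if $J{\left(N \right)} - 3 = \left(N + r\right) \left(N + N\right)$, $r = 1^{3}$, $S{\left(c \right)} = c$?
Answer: $-10315$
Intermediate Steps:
$r = 1$
$J{\left(N \right)} = 3 + 2 N \left(1 + N\right)$ ($J{\left(N \right)} = 3 + \left(N + 1\right) \left(N + N\right) = 3 + \left(1 + N\right) 2 N = 3 + 2 N \left(1 + N\right)$)
$S{\left(-88 \right)} - J{\left(-72 \right)} = -88 - \left(3 + 2 \left(-72\right) + 2 \left(-72\right)^{2}\right) = -88 - \left(3 - 144 + 2 \cdot 5184\right) = -88 - \left(3 - 144 + 10368\right) = -88 - 10227 = -10315$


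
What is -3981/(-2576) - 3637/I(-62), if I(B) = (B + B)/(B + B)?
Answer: -9364931/2576 ≈ -3635.5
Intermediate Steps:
I(B) = 1 (I(B) = (2*B)/((2*B)) = (2*B)*(1/(2*B)) = 1)
-3981/(-2576) - 3637/I(-62) = -3981/(-2576) - 3637/1 = -3981*(-1/2576) - 3637*1 = 3981/2576 - 3637 = -9364931/2576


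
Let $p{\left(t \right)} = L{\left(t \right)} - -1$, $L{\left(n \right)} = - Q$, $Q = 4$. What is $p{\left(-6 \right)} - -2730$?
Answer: $2727$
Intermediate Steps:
$L{\left(n \right)} = -4$ ($L{\left(n \right)} = \left(-1\right) 4 = -4$)
$p{\left(t \right)} = -3$ ($p{\left(t \right)} = -4 - -1 = -4 + 1 = -3$)
$p{\left(-6 \right)} - -2730 = -3 - -2730 = -3 + 2730 = 2727$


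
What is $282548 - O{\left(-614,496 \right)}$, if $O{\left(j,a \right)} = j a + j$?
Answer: $587706$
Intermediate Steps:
$O{\left(j,a \right)} = j + a j$ ($O{\left(j,a \right)} = a j + j = j + a j$)
$282548 - O{\left(-614,496 \right)} = 282548 - - 614 \left(1 + 496\right) = 282548 - \left(-614\right) 497 = 282548 - -305158 = 282548 + 305158 = 587706$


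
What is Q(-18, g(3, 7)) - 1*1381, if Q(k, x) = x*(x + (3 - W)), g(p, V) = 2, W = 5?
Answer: -1381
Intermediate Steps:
Q(k, x) = x*(-2 + x) (Q(k, x) = x*(x + (3 - 1*5)) = x*(x + (3 - 5)) = x*(x - 2) = x*(-2 + x))
Q(-18, g(3, 7)) - 1*1381 = 2*(-2 + 2) - 1*1381 = 2*0 - 1381 = 0 - 1381 = -1381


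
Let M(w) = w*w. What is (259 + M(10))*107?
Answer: 38413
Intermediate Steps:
M(w) = w**2
(259 + M(10))*107 = (259 + 10**2)*107 = (259 + 100)*107 = 359*107 = 38413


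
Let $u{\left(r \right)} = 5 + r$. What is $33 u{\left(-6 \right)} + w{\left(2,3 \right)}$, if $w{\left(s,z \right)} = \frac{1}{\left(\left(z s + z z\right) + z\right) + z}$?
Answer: $- \frac{692}{21} \approx -32.952$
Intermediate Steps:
$w{\left(s,z \right)} = \frac{1}{z^{2} + 2 z + s z}$ ($w{\left(s,z \right)} = \frac{1}{\left(\left(s z + z^{2}\right) + z\right) + z} = \frac{1}{\left(\left(z^{2} + s z\right) + z\right) + z} = \frac{1}{\left(z + z^{2} + s z\right) + z} = \frac{1}{z^{2} + 2 z + s z}$)
$33 u{\left(-6 \right)} + w{\left(2,3 \right)} = 33 \left(5 - 6\right) + \frac{1}{3 \left(2 + 2 + 3\right)} = 33 \left(-1\right) + \frac{1}{3 \cdot 7} = -33 + \frac{1}{3} \cdot \frac{1}{7} = -33 + \frac{1}{21} = - \frac{692}{21}$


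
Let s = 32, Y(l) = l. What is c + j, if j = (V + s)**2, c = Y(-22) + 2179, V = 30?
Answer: 6001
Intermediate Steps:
c = 2157 (c = -22 + 2179 = 2157)
j = 3844 (j = (30 + 32)**2 = 62**2 = 3844)
c + j = 2157 + 3844 = 6001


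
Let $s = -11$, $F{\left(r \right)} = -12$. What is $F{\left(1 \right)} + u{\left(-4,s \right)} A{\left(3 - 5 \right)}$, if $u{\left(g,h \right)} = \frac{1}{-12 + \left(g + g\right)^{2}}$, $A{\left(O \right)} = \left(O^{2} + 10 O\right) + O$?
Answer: $- \frac{321}{26} \approx -12.346$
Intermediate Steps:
$A{\left(O \right)} = O^{2} + 11 O$
$u{\left(g,h \right)} = \frac{1}{-12 + 4 g^{2}}$ ($u{\left(g,h \right)} = \frac{1}{-12 + \left(2 g\right)^{2}} = \frac{1}{-12 + 4 g^{2}}$)
$F{\left(1 \right)} + u{\left(-4,s \right)} A{\left(3 - 5 \right)} = -12 + \frac{1}{4 \left(-3 + \left(-4\right)^{2}\right)} \left(3 - 5\right) \left(11 + \left(3 - 5\right)\right) = -12 + \frac{1}{4 \left(-3 + 16\right)} \left(- 2 \left(11 - 2\right)\right) = -12 + \frac{1}{4 \cdot 13} \left(\left(-2\right) 9\right) = -12 + \frac{1}{4} \cdot \frac{1}{13} \left(-18\right) = -12 + \frac{1}{52} \left(-18\right) = -12 - \frac{9}{26} = - \frac{321}{26}$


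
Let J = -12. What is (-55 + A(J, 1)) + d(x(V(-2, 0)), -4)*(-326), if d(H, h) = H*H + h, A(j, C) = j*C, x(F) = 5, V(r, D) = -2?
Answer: -6913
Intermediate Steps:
A(j, C) = C*j
d(H, h) = h + H² (d(H, h) = H² + h = h + H²)
(-55 + A(J, 1)) + d(x(V(-2, 0)), -4)*(-326) = (-55 + 1*(-12)) + (-4 + 5²)*(-326) = (-55 - 12) + (-4 + 25)*(-326) = -67 + 21*(-326) = -67 - 6846 = -6913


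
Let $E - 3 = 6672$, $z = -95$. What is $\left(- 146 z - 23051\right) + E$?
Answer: $-2506$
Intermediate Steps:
$E = 6675$ ($E = 3 + 6672 = 6675$)
$\left(- 146 z - 23051\right) + E = \left(\left(-146\right) \left(-95\right) - 23051\right) + 6675 = \left(13870 - 23051\right) + 6675 = -9181 + 6675 = -2506$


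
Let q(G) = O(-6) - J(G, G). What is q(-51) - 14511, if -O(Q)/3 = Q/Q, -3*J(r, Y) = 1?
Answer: -43541/3 ≈ -14514.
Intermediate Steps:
J(r, Y) = -⅓ (J(r, Y) = -⅓*1 = -⅓)
O(Q) = -3 (O(Q) = -3*Q/Q = -3*1 = -3)
q(G) = -8/3 (q(G) = -3 - 1*(-⅓) = -3 + ⅓ = -8/3)
q(-51) - 14511 = -8/3 - 14511 = -43541/3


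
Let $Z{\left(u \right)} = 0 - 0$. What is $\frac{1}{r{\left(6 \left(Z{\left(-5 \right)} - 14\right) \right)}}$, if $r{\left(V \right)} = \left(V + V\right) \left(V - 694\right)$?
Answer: $\frac{1}{130704} \approx 7.6509 \cdot 10^{-6}$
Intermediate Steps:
$Z{\left(u \right)} = 0$ ($Z{\left(u \right)} = 0 + 0 = 0$)
$r{\left(V \right)} = 2 V \left(-694 + V\right)$
$\frac{1}{r{\left(6 \left(Z{\left(-5 \right)} - 14\right) \right)}} = \frac{1}{2 \cdot 6 \left(0 - 14\right) \left(-694 + 6 \left(0 - 14\right)\right)} = \frac{1}{2 \cdot 6 \left(-14\right) \left(-694 + 6 \left(-14\right)\right)} = \frac{1}{2 \left(-84\right) \left(-694 - 84\right)} = \frac{1}{2 \left(-84\right) \left(-778\right)} = \frac{1}{130704}$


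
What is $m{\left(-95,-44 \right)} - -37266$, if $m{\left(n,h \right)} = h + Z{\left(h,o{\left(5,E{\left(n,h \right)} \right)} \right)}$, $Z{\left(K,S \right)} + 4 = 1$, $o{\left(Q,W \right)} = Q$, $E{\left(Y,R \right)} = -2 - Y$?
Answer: $37219$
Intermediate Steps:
$Z{\left(K,S \right)} = -3$ ($Z{\left(K,S \right)} = -4 + 1 = -3$)
$m{\left(n,h \right)} = -3 + h$ ($m{\left(n,h \right)} = h - 3 = -3 + h$)
$m{\left(-95,-44 \right)} - -37266 = \left(-3 - 44\right) - -37266 = -47 + 37266 = 37219$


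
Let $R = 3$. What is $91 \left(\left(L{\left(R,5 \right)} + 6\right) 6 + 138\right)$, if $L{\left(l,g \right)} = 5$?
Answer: $18564$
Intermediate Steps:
$91 \left(\left(L{\left(R,5 \right)} + 6\right) 6 + 138\right) = 91 \left(\left(5 + 6\right) 6 + 138\right) = 91 \left(11 \cdot 6 + 138\right) = 91 \left(66 + 138\right) = 91 \cdot 204 = 18564$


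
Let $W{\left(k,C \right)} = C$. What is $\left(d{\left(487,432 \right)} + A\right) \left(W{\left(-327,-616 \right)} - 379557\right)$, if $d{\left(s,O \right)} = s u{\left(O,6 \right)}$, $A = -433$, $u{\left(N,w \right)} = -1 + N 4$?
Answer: $-319579506568$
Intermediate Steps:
$u{\left(N,w \right)} = -1 + 4 N$
$d{\left(s,O \right)} = s \left(-1 + 4 O\right)$
$\left(d{\left(487,432 \right)} + A\right) \left(W{\left(-327,-616 \right)} - 379557\right) = \left(487 \left(-1 + 4 \cdot 432\right) - 433\right) \left(-616 - 379557\right) = \left(487 \left(-1 + 1728\right) - 433\right) \left(-380173\right) = \left(487 \cdot 1727 - 433\right) \left(-380173\right) = \left(841049 - 433\right) \left(-380173\right) = 840616 \left(-380173\right) = -319579506568$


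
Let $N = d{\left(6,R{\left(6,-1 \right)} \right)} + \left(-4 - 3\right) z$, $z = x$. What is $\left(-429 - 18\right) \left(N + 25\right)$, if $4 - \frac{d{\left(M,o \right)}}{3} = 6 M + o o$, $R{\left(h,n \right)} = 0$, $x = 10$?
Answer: $63027$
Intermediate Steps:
$z = 10$
$d{\left(M,o \right)} = 12 - 18 M - 3 o^{2}$ ($d{\left(M,o \right)} = 12 - 3 \left(6 M + o o\right) = 12 - 3 \left(6 M + o^{2}\right) = 12 - 3 \left(o^{2} + 6 M\right) = 12 - \left(3 o^{2} + 18 M\right) = 12 - 18 M - 3 o^{2}$)
$N = -166$ ($N = \left(12 - 108 - 3 \cdot 0^{2}\right) + \left(-4 - 3\right) 10 = \left(12 - 108 - 0\right) - 70 = \left(12 - 108 + 0\right) - 70 = -96 - 70 = -166$)
$\left(-429 - 18\right) \left(N + 25\right) = \left(-429 - 18\right) \left(-166 + 25\right) = \left(-447\right) \left(-141\right) = 63027$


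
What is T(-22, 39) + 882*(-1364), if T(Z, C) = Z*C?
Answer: -1203906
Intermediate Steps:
T(Z, C) = C*Z
T(-22, 39) + 882*(-1364) = 39*(-22) + 882*(-1364) = -858 - 1203048 = -1203906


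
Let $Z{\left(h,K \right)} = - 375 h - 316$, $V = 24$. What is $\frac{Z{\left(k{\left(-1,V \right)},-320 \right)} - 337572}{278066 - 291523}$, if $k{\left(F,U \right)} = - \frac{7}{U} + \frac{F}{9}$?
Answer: $\frac{8105687}{322968} \approx 25.098$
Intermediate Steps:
$k{\left(F,U \right)} = - \frac{7}{U} + \frac{F}{9}$ ($k{\left(F,U \right)} = - \frac{7}{U} + F \frac{1}{9} = - \frac{7}{U} + \frac{F}{9}$)
$Z{\left(h,K \right)} = -316 - 375 h$
$\frac{Z{\left(k{\left(-1,V \right)},-320 \right)} - 337572}{278066 - 291523} = \frac{\left(-316 - 375 \left(- \frac{7}{24} + \frac{1}{9} \left(-1\right)\right)\right) - 337572}{278066 - 291523} = \frac{\left(-316 - 375 \left(\left(-7\right) \frac{1}{24} - \frac{1}{9}\right)\right) - 337572}{-13457} = \left(\left(-316 - 375 \left(- \frac{7}{24} - \frac{1}{9}\right)\right) - 337572\right) \left(- \frac{1}{13457}\right) = \left(\left(-316 - - \frac{3625}{24}\right) - 337572\right) \left(- \frac{1}{13457}\right) = \left(\left(-316 + \frac{3625}{24}\right) - 337572\right) \left(- \frac{1}{13457}\right) = \left(- \frac{3959}{24} - 337572\right) \left(- \frac{1}{13457}\right) = \left(- \frac{8105687}{24}\right) \left(- \frac{1}{13457}\right) = \frac{8105687}{322968}$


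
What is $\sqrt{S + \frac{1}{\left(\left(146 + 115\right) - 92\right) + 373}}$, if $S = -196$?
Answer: $\frac{i \sqrt{57577202}}{542} \approx 14.0 i$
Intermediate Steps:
$\sqrt{S + \frac{1}{\left(\left(146 + 115\right) - 92\right) + 373}} = \sqrt{-196 + \frac{1}{\left(\left(146 + 115\right) - 92\right) + 373}} = \sqrt{-196 + \frac{1}{\left(261 - 92\right) + 373}} = \sqrt{-196 + \frac{1}{169 + 373}} = \sqrt{-196 + \frac{1}{542}} = \sqrt{- \frac{106231}{542}} = \frac{i \sqrt{57577202}}{542}$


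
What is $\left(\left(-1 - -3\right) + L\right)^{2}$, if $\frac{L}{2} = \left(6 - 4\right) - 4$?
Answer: $4$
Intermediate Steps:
$L = -4$ ($L = 2 \left(\left(6 - 4\right) - 4\right) = 2 \left(2 - 4\right) = 2 \left(-2\right) = -4$)
$\left(\left(-1 - -3\right) + L\right)^{2} = \left(\left(-1 - -3\right) - 4\right)^{2} = \left(\left(-1 + 3\right) - 4\right)^{2} = \left(2 - 4\right)^{2} = \left(-2\right)^{2} = 4$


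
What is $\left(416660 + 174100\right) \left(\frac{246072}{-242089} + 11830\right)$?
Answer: $\frac{1691739797586480}{242089} \approx 6.9881 \cdot 10^{9}$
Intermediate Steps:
$\left(416660 + 174100\right) \left(\frac{246072}{-242089} + 11830\right) = 590760 \left(246072 \left(- \frac{1}{242089}\right) + 11830\right) = 590760 \left(- \frac{246072}{242089} + 11830\right) = 590760 \cdot \frac{2863666798}{242089} = \frac{1691739797586480}{242089}$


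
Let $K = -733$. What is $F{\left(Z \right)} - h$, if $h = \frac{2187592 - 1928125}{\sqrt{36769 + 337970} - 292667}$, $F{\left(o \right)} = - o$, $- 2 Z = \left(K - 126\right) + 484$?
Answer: $- \frac{7992056112318}{42826799075} + \frac{259467 \sqrt{374739}}{85653598150} \approx -186.61$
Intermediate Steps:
$Z = \frac{375}{2}$ ($Z = - \frac{\left(-733 - 126\right) + 484}{2} = - \frac{-859 + 484}{2} = \left(- \frac{1}{2}\right) \left(-375\right) = \frac{375}{2} \approx 187.5$)
$h = \frac{259467}{-292667 + \sqrt{374739}}$ ($h = \frac{259467}{\sqrt{374739} - 292667} = \frac{259467}{-292667 + \sqrt{374739}} \approx -0.88842$)
$F{\left(Z \right)} - h = \left(-1\right) \frac{375}{2} - \left(- \frac{75937428489}{85653598150} - \frac{259467 \sqrt{374739}}{85653598150}\right) = - \frac{375}{2} + \left(\frac{75937428489}{85653598150} + \frac{259467 \sqrt{374739}}{85653598150}\right) = - \frac{7992056112318}{42826799075} + \frac{259467 \sqrt{374739}}{85653598150}$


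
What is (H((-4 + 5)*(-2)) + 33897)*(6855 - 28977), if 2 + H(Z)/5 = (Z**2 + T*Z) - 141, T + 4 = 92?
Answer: -715027284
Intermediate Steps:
T = 88 (T = -4 + 92 = 88)
H(Z) = -715 + 5*Z**2 + 440*Z (H(Z) = -10 + 5*((Z**2 + 88*Z) - 141) = -10 + 5*(-141 + Z**2 + 88*Z) = -10 + (-705 + 5*Z**2 + 440*Z) = -715 + 5*Z**2 + 440*Z)
(H((-4 + 5)*(-2)) + 33897)*(6855 - 28977) = ((-715 + 5*((-4 + 5)*(-2))**2 + 440*((-4 + 5)*(-2))) + 33897)*(6855 - 28977) = ((-715 + 5*(1*(-2))**2 + 440*(1*(-2))) + 33897)*(-22122) = ((-715 + 5*(-2)**2 + 440*(-2)) + 33897)*(-22122) = ((-715 + 5*4 - 880) + 33897)*(-22122) = ((-715 + 20 - 880) + 33897)*(-22122) = (-1575 + 33897)*(-22122) = 32322*(-22122) = -715027284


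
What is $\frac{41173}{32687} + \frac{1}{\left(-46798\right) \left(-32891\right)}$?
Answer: $\frac{63374841082801}{50312909659366} \approx 1.2596$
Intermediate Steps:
$\frac{41173}{32687} + \frac{1}{\left(-46798\right) \left(-32891\right)} = 41173 \cdot \frac{1}{32687} - - \frac{1}{1539233018} = \frac{41173}{32687} + \frac{1}{1539233018} = \frac{63374841082801}{50312909659366}$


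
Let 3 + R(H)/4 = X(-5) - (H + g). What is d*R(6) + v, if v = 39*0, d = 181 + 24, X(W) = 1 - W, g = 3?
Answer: -4920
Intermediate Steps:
d = 205
v = 0
R(H) = -4*H (R(H) = -12 + 4*((1 - 1*(-5)) - (H + 3)) = -12 + 4*((1 + 5) - (3 + H)) = -12 + 4*(6 + (-3 - H)) = -12 + 4*(3 - H) = -12 + (12 - 4*H) = -4*H)
d*R(6) + v = 205*(-4*6) + 0 = 205*(-24) + 0 = -4920 + 0 = -4920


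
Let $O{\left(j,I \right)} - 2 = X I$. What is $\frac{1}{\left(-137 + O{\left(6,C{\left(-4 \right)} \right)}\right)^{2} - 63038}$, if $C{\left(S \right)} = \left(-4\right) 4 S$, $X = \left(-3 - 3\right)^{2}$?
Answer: $\frac{1}{4641523} \approx 2.1545 \cdot 10^{-7}$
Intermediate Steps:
$X = 36$ ($X = \left(-6\right)^{2} = 36$)
$C{\left(S \right)} = - 16 S$
$O{\left(j,I \right)} = 2 + 36 I$
$\frac{1}{\left(-137 + O{\left(6,C{\left(-4 \right)} \right)}\right)^{2} - 63038} = \frac{1}{\left(-137 + \left(2 + 36 \left(\left(-16\right) \left(-4\right)\right)\right)\right)^{2} - 63038} = \frac{1}{\left(-137 + \left(2 + 36 \cdot 64\right)\right)^{2} - 63038} = \frac{1}{\left(-137 + \left(2 + 2304\right)\right)^{2} - 63038} = \frac{1}{\left(-137 + 2306\right)^{2} - 63038} = \frac{1}{2169^{2} - 63038} = \frac{1}{4704561 - 63038} = \frac{1}{4641523}$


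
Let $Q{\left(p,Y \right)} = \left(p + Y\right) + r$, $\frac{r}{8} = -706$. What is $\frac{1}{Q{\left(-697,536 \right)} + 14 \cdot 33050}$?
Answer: $\frac{1}{456891} \approx 2.1887 \cdot 10^{-6}$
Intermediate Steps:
$r = -5648$ ($r = 8 \left(-706\right) = -5648$)
$Q{\left(p,Y \right)} = -5648 + Y + p$ ($Q{\left(p,Y \right)} = \left(p + Y\right) - 5648 = \left(Y + p\right) - 5648 = -5648 + Y + p$)
$\frac{1}{Q{\left(-697,536 \right)} + 14 \cdot 33050} = \frac{1}{\left(-5648 + 536 - 697\right) + 14 \cdot 33050} = \frac{1}{-5809 + 462700} = \frac{1}{456891}$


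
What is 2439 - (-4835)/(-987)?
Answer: 2402458/987 ≈ 2434.1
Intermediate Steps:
2439 - (-4835)/(-987) = 2439 - (-4835)*(-1)/987 = 2439 - 1*4835/987 = 2439 - 4835/987 = 2402458/987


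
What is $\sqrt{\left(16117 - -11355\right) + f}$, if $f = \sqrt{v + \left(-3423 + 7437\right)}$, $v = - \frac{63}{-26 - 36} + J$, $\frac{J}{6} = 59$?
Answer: $\frac{\sqrt{105602368 + 62 \sqrt{16794498}}}{62} \approx 165.95$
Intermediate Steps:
$J = 354$ ($J = 6 \cdot 59 = 354$)
$v = \frac{22011}{62}$ ($v = - \frac{63}{-26 - 36} + 354 = - \frac{63}{-62} + 354 = \left(-63\right) \left(- \frac{1}{62}\right) + 354 = \frac{63}{62} + 354 = \frac{22011}{62} \approx 355.02$)
$f = \frac{\sqrt{16794498}}{62}$ ($f = \sqrt{\frac{22011}{62} + \left(-3423 + 7437\right)} = \sqrt{\frac{22011}{62} + 4014} = \sqrt{\frac{270879}{62}} = \frac{\sqrt{16794498}}{62} \approx 66.099$)
$\sqrt{\left(16117 - -11355\right) + f} = \sqrt{\left(16117 - -11355\right) + \frac{\sqrt{16794498}}{62}} = \sqrt{\left(16117 + 11355\right) + \frac{\sqrt{16794498}}{62}} = \sqrt{27472 + \frac{\sqrt{16794498}}{62}}$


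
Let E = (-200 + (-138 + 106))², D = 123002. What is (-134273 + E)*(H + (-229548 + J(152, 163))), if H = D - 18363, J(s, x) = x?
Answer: 10035690954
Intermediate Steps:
H = 104639 (H = 123002 - 18363 = 104639)
E = 53824 (E = (-200 - 32)² = (-232)² = 53824)
(-134273 + E)*(H + (-229548 + J(152, 163))) = (-134273 + 53824)*(104639 + (-229548 + 163)) = -80449*(104639 - 229385) = -80449*(-124746) = 10035690954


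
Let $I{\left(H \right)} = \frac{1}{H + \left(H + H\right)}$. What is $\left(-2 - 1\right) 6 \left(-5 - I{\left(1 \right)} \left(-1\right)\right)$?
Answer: $84$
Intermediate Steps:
$I{\left(H \right)} = \frac{1}{3 H}$ ($I{\left(H \right)} = \frac{1}{H + 2 H} = \frac{1}{3 H}$)
$\left(-2 - 1\right) 6 \left(-5 - I{\left(1 \right)} \left(-1\right)\right) = \left(-2 - 1\right) 6 \left(-5 - \frac{1}{3 \cdot 1} \left(-1\right)\right) = \left(-3\right) 6 \left(-5 - \frac{1}{3} \cdot 1 \left(-1\right)\right) = - 18 \left(-5 - \frac{1}{3} \left(-1\right)\right) = - 18 \left(-5 - - \frac{1}{3}\right) = - 18 \left(-5 + \frac{1}{3}\right) = \left(-18\right) \left(- \frac{14}{3}\right) = 84$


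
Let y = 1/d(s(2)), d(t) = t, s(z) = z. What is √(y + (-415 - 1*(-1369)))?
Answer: √3818/2 ≈ 30.895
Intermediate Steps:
y = ½ (y = 1/2 = ½ ≈ 0.50000)
√(y + (-415 - 1*(-1369))) = √(½ + (-415 - 1*(-1369))) = √(½ + (-415 + 1369)) = √(½ + 954) = √(1909/2) = √3818/2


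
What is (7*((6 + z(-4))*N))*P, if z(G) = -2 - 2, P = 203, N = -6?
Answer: -17052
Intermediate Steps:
z(G) = -4
(7*((6 + z(-4))*N))*P = (7*((6 - 4)*(-6)))*203 = (7*(2*(-6)))*203 = (7*(-12))*203 = -84*203 = -17052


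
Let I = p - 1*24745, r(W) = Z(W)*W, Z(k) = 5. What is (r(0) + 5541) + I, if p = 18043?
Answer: -1161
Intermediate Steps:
r(W) = 5*W
I = -6702 (I = 18043 - 1*24745 = 18043 - 24745 = -6702)
(r(0) + 5541) + I = (5*0 + 5541) - 6702 = (0 + 5541) - 6702 = 5541 - 6702 = -1161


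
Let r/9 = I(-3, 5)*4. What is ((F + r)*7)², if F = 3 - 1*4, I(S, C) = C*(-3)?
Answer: 14341369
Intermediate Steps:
I(S, C) = -3*C
r = -540 (r = 9*(-3*5*4) = 9*(-15*4) = 9*(-60) = -540)
F = -1 (F = 3 - 4 = -1)
((F + r)*7)² = ((-1 - 540)*7)² = (-541*7)² = (-3787)² = 14341369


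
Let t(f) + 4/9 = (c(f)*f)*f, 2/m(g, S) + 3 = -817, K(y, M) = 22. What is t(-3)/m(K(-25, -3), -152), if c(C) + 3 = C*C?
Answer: -197620/9 ≈ -21958.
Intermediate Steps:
c(C) = -3 + C² (c(C) = -3 + C*C = -3 + C²)
m(g, S) = -1/410 (m(g, S) = 2/(-3 - 817) = 2/(-820) = 2*(-1/820) = -1/410)
t(f) = -4/9 + f²*(-3 + f²) (t(f) = -4/9 + ((-3 + f²)*f)*f = -4/9 + (f*(-3 + f²))*f = -4/9 + f²*(-3 + f²))
t(-3)/m(K(-25, -3), -152) = (-4/9 + (-3)⁴ - 3*(-3)²)/(-1/410) = (-4/9 + 81 - 3*9)*(-410) = (-4/9 + 81 - 27)*(-410) = (482/9)*(-410) = -197620/9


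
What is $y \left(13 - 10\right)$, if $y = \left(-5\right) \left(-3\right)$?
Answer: $45$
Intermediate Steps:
$y = 15$
$y \left(13 - 10\right) = 15 \left(13 - 10\right) = 15 \cdot 3 = 45$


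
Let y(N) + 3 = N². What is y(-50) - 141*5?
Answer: 1792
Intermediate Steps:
y(N) = -3 + N²
y(-50) - 141*5 = (-3 + (-50)²) - 141*5 = (-3 + 2500) - 705 = 2497 - 705 = 1792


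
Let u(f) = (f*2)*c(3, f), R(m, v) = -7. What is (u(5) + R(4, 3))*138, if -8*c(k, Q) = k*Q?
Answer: -7107/2 ≈ -3553.5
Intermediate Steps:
c(k, Q) = -Q*k/8 (c(k, Q) = -k*Q/8 = -Q*k/8)
u(f) = -3*f²/4 (u(f) = (f*2)*(-⅛*f*3) = (2*f)*(-3*f/8) = -3*f²/4)
(u(5) + R(4, 3))*138 = (-¾*5² - 7)*138 = (-¾*25 - 7)*138 = (-75/4 - 7)*138 = -103/4*138 = -7107/2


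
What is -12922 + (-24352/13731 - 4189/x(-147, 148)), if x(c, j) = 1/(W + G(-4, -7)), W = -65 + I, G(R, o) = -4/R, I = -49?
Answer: 6322208633/13731 ≈ 4.6043e+5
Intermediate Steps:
W = -114 (W = -65 - 49 = -114)
x(c, j) = -1/113 (x(c, j) = 1/(-114 - 4/(-4)) = 1/(-114 - 4*(-1/4)) = 1/(-114 + 1) = 1/(-113) = -1/113)
-12922 + (-24352/13731 - 4189/x(-147, 148)) = -12922 + (-24352/13731 - 4189/(-1/113)) = -12922 + (-24352*1/13731 - 4189*(-113)) = -12922 + (-24352/13731 + 473357) = -12922 + 6499640615/13731 = 6322208633/13731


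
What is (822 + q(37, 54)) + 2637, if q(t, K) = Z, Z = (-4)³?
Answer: 3395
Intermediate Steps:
Z = -64
q(t, K) = -64
(822 + q(37, 54)) + 2637 = (822 - 64) + 2637 = 758 + 2637 = 3395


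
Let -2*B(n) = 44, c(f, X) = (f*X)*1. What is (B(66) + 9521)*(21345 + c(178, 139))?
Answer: 437780413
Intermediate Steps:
c(f, X) = X*f (c(f, X) = (X*f)*1 = X*f)
B(n) = -22 (B(n) = -1/2*44 = -22)
(B(66) + 9521)*(21345 + c(178, 139)) = (-22 + 9521)*(21345 + 139*178) = 9499*(21345 + 24742) = 9499*46087 = 437780413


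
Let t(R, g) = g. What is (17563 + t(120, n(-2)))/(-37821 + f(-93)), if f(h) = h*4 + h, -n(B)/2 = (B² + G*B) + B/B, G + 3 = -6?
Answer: -5839/12762 ≈ -0.45753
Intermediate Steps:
G = -9 (G = -3 - 6 = -9)
n(B) = -2 - 2*B² + 18*B (n(B) = -2*((B² - 9*B) + B/B) = -2*((B² - 9*B) + 1) = -2*(1 + B² - 9*B) = -2 - 2*B² + 18*B)
f(h) = 5*h (f(h) = 4*h + h = 5*h)
(17563 + t(120, n(-2)))/(-37821 + f(-93)) = (17563 + (-2 - 2*(-2)² + 18*(-2)))/(-37821 + 5*(-93)) = (17563 + (-2 - 2*4 - 36))/(-37821 - 465) = (17563 + (-2 - 8 - 36))/(-38286) = (17563 - 46)*(-1/38286) = 17517*(-1/38286) = -5839/12762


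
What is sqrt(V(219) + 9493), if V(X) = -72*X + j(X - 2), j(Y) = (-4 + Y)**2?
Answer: sqrt(39094) ≈ 197.72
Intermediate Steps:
V(X) = (-6 + X)**2 - 72*X (V(X) = -72*X + (-4 + (X - 2))**2 = -72*X + (-4 + (-2 + X))**2 = -72*X + (-6 + X)**2 = (-6 + X)**2 - 72*X)
sqrt(V(219) + 9493) = sqrt(((-6 + 219)**2 - 72*219) + 9493) = sqrt((213**2 - 15768) + 9493) = sqrt((45369 - 15768) + 9493) = sqrt(29601 + 9493) = sqrt(39094)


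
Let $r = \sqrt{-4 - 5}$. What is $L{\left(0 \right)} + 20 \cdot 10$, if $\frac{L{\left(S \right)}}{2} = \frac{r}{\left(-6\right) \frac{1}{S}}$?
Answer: $200$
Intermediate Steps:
$r = 3 i$ ($r = \sqrt{-9} = 3 i \approx 3.0 i$)
$L{\left(S \right)} = - i S$ ($L{\left(S \right)} = 2 \frac{3 i}{\left(-6\right) \frac{1}{S}} = 2 \cdot 3 i \left(- \frac{S}{6}\right) = 2 \left(- \frac{i S}{2}\right) = - i S$)
$L{\left(0 \right)} + 20 \cdot 10 = \left(-1\right) i 0 + 20 \cdot 10 = 0 + 200 = 200$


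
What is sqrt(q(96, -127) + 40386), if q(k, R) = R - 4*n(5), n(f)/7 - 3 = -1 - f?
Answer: sqrt(40343) ≈ 200.86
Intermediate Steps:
n(f) = 14 - 7*f (n(f) = 21 + 7*(-1 - f) = 21 + (-7 - 7*f) = 14 - 7*f)
q(k, R) = 84 + R (q(k, R) = R - 4*(14 - 7*5) = R - 4*(14 - 35) = R - 4*(-21) = R + 84 = 84 + R)
sqrt(q(96, -127) + 40386) = sqrt((84 - 127) + 40386) = sqrt(-43 + 40386) = sqrt(40343)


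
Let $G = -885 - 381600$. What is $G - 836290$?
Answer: $-1218775$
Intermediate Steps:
$G = -382485$ ($G = -885 - 381600 = -382485$)
$G - 836290 = -382485 - 836290 = -1218775$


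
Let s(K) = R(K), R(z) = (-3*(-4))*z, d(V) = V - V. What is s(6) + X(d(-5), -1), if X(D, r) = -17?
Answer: 55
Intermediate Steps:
d(V) = 0
R(z) = 12*z
s(K) = 12*K
s(6) + X(d(-5), -1) = 12*6 - 17 = 72 - 17 = 55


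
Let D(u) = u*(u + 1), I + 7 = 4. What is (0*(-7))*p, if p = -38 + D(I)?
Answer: 0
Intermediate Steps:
I = -3 (I = -7 + 4 = -3)
D(u) = u*(1 + u)
p = -32 (p = -38 - 3*(1 - 3) = -38 - 3*(-2) = -38 + 6 = -32)
(0*(-7))*p = (0*(-7))*(-32) = 0*(-32) = 0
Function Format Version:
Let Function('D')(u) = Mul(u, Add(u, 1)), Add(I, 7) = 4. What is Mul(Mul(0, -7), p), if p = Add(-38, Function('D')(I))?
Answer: 0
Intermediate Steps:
I = -3 (I = Add(-7, 4) = -3)
Function('D')(u) = Mul(u, Add(1, u))
p = -32 (p = Add(-38, Mul(-3, Add(1, -3))) = Add(-38, Mul(-3, -2)) = Add(-38, 6) = -32)
Mul(Mul(0, -7), p) = Mul(Mul(0, -7), -32) = Mul(0, -32) = 0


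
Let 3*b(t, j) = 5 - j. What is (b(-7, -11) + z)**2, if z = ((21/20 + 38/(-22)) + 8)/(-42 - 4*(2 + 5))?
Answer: 58354615489/2134440000 ≈ 27.340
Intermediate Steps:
b(t, j) = 5/3 - j/3 (b(t, j) = (5 - j)/3 = 5/3 - j/3)
z = -1611/15400 (z = ((21*(1/20) + 38*(-1/22)) + 8)/(-42 - 4*7) = ((21/20 - 19/11) + 8)/(-42 - 28) = (-149/220 + 8)/(-70) = (1611/220)*(-1/70) = -1611/15400 ≈ -0.10461)
(b(-7, -11) + z)**2 = ((5/3 - 1/3*(-11)) - 1611/15400)**2 = ((5/3 + 11/3) - 1611/15400)**2 = (16/3 - 1611/15400)**2 = (241567/46200)**2 = 58354615489/2134440000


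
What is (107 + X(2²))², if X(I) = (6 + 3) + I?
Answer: 14400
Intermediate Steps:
X(I) = 9 + I
(107 + X(2²))² = (107 + (9 + 2²))² = (107 + (9 + 4))² = (107 + 13)² = 120² = 14400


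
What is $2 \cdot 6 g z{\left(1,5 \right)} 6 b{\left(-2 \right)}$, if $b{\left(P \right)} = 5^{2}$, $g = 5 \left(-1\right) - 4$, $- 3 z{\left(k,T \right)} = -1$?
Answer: $-5400$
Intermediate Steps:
$z{\left(k,T \right)} = \frac{1}{3}$ ($z{\left(k,T \right)} = \left(- \frac{1}{3}\right) \left(-1\right) = \frac{1}{3}$)
$g = -9$ ($g = -5 - 4 = -9$)
$b{\left(P \right)} = 25$
$2 \cdot 6 g z{\left(1,5 \right)} 6 b{\left(-2 \right)} = 2 \cdot 6 \left(-9\right) \frac{1}{3} \cdot 6 \cdot 25 = 12 \left(-9\right) 2 \cdot 25 = \left(-108\right) 2 \cdot 25 = \left(-216\right) 25 = -5400$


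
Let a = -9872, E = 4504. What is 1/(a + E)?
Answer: -1/5368 ≈ -0.00018629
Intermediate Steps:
1/(a + E) = 1/(-9872 + 4504) = 1/(-5368) = -1/5368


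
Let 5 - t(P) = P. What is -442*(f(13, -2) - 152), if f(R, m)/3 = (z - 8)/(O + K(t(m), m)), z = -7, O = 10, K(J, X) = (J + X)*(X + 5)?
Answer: 339898/5 ≈ 67980.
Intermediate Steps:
t(P) = 5 - P
K(J, X) = (5 + X)*(J + X) (K(J, X) = (J + X)*(5 + X) = (5 + X)*(J + X))
f(R, m) = -45/(35 + m² + m*(5 - m)) (f(R, m) = 3*((-7 - 8)/(10 + (m² + 5*(5 - m) + 5*m + (5 - m)*m))) = 3*(-15/(10 + (m² + (25 - 5*m) + 5*m + m*(5 - m)))) = 3*(-15/(10 + (25 + m² + m*(5 - m)))) = 3*(-15/(35 + m² + m*(5 - m))) = -45/(35 + m² + m*(5 - m)))
-442*(f(13, -2) - 152) = -442*(-9/(7 - 2) - 152) = -442*(-9/5 - 152) = -442*(-769/5) = 339898/5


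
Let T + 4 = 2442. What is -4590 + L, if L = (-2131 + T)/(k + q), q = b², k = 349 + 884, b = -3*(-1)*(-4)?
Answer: -6320123/1377 ≈ -4589.8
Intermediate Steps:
T = 2438 (T = -4 + 2442 = 2438)
b = -12 (b = 3*(-4) = -12)
k = 1233
q = 144 (q = (-12)² = 144)
L = 307/1377 (L = (-2131 + 2438)/(1233 + 144) = 307/1377 ≈ 0.22295)
-4590 + L = -4590 + 307/1377 = -6320123/1377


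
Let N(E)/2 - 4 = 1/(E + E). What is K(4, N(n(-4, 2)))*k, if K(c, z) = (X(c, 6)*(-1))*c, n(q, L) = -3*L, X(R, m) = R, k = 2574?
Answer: -41184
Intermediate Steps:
N(E) = 8 + 1/E (N(E) = 8 + 2/(E + E) = 8 + 2/((2*E)) = 8 + 2*(1/(2*E)) = 8 + 1/E)
K(c, z) = -c**2 (K(c, z) = (c*(-1))*c = (-c)*c = -c**2)
K(4, N(n(-4, 2)))*k = -1*4**2*2574 = -1*16*2574 = -16*2574 = -41184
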